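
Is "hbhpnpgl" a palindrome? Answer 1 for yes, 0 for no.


Input: hbhpnpgl
Reversed: lgpnphbh
  Compare pos 0 ('h') with pos 7 ('l'): MISMATCH
  Compare pos 1 ('b') with pos 6 ('g'): MISMATCH
  Compare pos 2 ('h') with pos 5 ('p'): MISMATCH
  Compare pos 3 ('p') with pos 4 ('n'): MISMATCH
Result: not a palindrome

0


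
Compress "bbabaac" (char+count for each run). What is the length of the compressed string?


Input: bbabaac
Runs:
  'b' x 2 => "b2"
  'a' x 1 => "a1"
  'b' x 1 => "b1"
  'a' x 2 => "a2"
  'c' x 1 => "c1"
Compressed: "b2a1b1a2c1"
Compressed length: 10

10


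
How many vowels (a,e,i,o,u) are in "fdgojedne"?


Input: fdgojedne
Checking each character:
  'f' at position 0: consonant
  'd' at position 1: consonant
  'g' at position 2: consonant
  'o' at position 3: vowel (running total: 1)
  'j' at position 4: consonant
  'e' at position 5: vowel (running total: 2)
  'd' at position 6: consonant
  'n' at position 7: consonant
  'e' at position 8: vowel (running total: 3)
Total vowels: 3

3


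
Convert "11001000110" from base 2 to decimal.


Input: "11001000110" in base 2
Positional expansion:
  Digit '1' (value 1) x 2^10 = 1024
  Digit '1' (value 1) x 2^9 = 512
  Digit '0' (value 0) x 2^8 = 0
  Digit '0' (value 0) x 2^7 = 0
  Digit '1' (value 1) x 2^6 = 64
  Digit '0' (value 0) x 2^5 = 0
  Digit '0' (value 0) x 2^4 = 0
  Digit '0' (value 0) x 2^3 = 0
  Digit '1' (value 1) x 2^2 = 4
  Digit '1' (value 1) x 2^1 = 2
  Digit '0' (value 0) x 2^0 = 0
Sum = 1606

1606


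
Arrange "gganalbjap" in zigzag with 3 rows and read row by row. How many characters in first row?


Zigzag "gganalbjap" into 3 rows:
Placing characters:
  'g' => row 0
  'g' => row 1
  'a' => row 2
  'n' => row 1
  'a' => row 0
  'l' => row 1
  'b' => row 2
  'j' => row 1
  'a' => row 0
  'p' => row 1
Rows:
  Row 0: "gaa"
  Row 1: "gnljp"
  Row 2: "ab"
First row length: 3

3


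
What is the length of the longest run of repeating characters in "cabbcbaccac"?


Input: "cabbcbaccac"
Scanning for longest run:
  Position 1 ('a'): new char, reset run to 1
  Position 2 ('b'): new char, reset run to 1
  Position 3 ('b'): continues run of 'b', length=2
  Position 4 ('c'): new char, reset run to 1
  Position 5 ('b'): new char, reset run to 1
  Position 6 ('a'): new char, reset run to 1
  Position 7 ('c'): new char, reset run to 1
  Position 8 ('c'): continues run of 'c', length=2
  Position 9 ('a'): new char, reset run to 1
  Position 10 ('c'): new char, reset run to 1
Longest run: 'b' with length 2

2


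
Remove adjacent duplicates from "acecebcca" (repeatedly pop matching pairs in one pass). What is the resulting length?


Input: acecebcca
Stack-based adjacent duplicate removal:
  Read 'a': push. Stack: a
  Read 'c': push. Stack: ac
  Read 'e': push. Stack: ace
  Read 'c': push. Stack: acec
  Read 'e': push. Stack: acece
  Read 'b': push. Stack: aceceb
  Read 'c': push. Stack: acecebc
  Read 'c': matches stack top 'c' => pop. Stack: aceceb
  Read 'a': push. Stack: aceceba
Final stack: "aceceba" (length 7)

7


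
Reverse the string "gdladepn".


Input: gdladepn
Reading characters right to left:
  Position 7: 'n'
  Position 6: 'p'
  Position 5: 'e'
  Position 4: 'd'
  Position 3: 'a'
  Position 2: 'l'
  Position 1: 'd'
  Position 0: 'g'
Reversed: npedaldg

npedaldg


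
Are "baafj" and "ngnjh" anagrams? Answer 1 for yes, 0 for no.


Strings: "baafj", "ngnjh"
Sorted first:  aabfj
Sorted second: ghjnn
Differ at position 0: 'a' vs 'g' => not anagrams

0


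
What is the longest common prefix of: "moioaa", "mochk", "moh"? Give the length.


Words: moioaa, mochk, moh
  Position 0: all 'm' => match
  Position 1: all 'o' => match
  Position 2: ('i', 'c', 'h') => mismatch, stop
LCP = "mo" (length 2)

2


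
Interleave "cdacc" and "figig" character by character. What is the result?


Interleaving "cdacc" and "figig":
  Position 0: 'c' from first, 'f' from second => "cf"
  Position 1: 'd' from first, 'i' from second => "di"
  Position 2: 'a' from first, 'g' from second => "ag"
  Position 3: 'c' from first, 'i' from second => "ci"
  Position 4: 'c' from first, 'g' from second => "cg"
Result: cfdiagcicg

cfdiagcicg


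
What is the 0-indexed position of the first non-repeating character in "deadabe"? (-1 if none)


Input: deadabe
Character frequencies:
  'a': 2
  'b': 1
  'd': 2
  'e': 2
Scanning left to right for freq == 1:
  Position 0 ('d'): freq=2, skip
  Position 1 ('e'): freq=2, skip
  Position 2 ('a'): freq=2, skip
  Position 3 ('d'): freq=2, skip
  Position 4 ('a'): freq=2, skip
  Position 5 ('b'): unique! => answer = 5

5


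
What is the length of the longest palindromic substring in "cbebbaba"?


Input: "cbebbaba"
Checking substrings for palindromes:
  [1:4] "beb" (len 3) => palindrome
  [4:7] "bab" (len 3) => palindrome
  [5:8] "aba" (len 3) => palindrome
  [3:5] "bb" (len 2) => palindrome
Longest palindromic substring: "beb" with length 3

3


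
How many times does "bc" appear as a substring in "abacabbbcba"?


Searching for "bc" in "abacabbbcba"
Scanning each position:
  Position 0: "ab" => no
  Position 1: "ba" => no
  Position 2: "ac" => no
  Position 3: "ca" => no
  Position 4: "ab" => no
  Position 5: "bb" => no
  Position 6: "bb" => no
  Position 7: "bc" => MATCH
  Position 8: "cb" => no
  Position 9: "ba" => no
Total occurrences: 1

1


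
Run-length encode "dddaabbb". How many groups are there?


Input: dddaabbb
Scanning for consecutive runs:
  Group 1: 'd' x 3 (positions 0-2)
  Group 2: 'a' x 2 (positions 3-4)
  Group 3: 'b' x 3 (positions 5-7)
Total groups: 3

3


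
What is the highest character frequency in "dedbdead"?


Input: dedbdead
Character counts:
  'a': 1
  'b': 1
  'd': 4
  'e': 2
Maximum frequency: 4

4


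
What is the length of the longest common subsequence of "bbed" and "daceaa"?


LCS of "bbed" and "daceaa"
DP table:
           d    a    c    e    a    a
      0    0    0    0    0    0    0
  b   0    0    0    0    0    0    0
  b   0    0    0    0    0    0    0
  e   0    0    0    0    1    1    1
  d   0    1    1    1    1    1    1
LCS length = dp[4][6] = 1

1


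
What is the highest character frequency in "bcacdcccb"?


Input: bcacdcccb
Character counts:
  'a': 1
  'b': 2
  'c': 5
  'd': 1
Maximum frequency: 5

5


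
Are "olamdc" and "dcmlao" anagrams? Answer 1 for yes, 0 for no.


Strings: "olamdc", "dcmlao"
Sorted first:  acdlmo
Sorted second: acdlmo
Sorted forms match => anagrams

1


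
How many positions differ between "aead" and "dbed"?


Comparing "aead" and "dbed" position by position:
  Position 0: 'a' vs 'd' => DIFFER
  Position 1: 'e' vs 'b' => DIFFER
  Position 2: 'a' vs 'e' => DIFFER
  Position 3: 'd' vs 'd' => same
Positions that differ: 3

3


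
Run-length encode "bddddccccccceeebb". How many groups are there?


Input: bddddccccccceeebb
Scanning for consecutive runs:
  Group 1: 'b' x 1 (positions 0-0)
  Group 2: 'd' x 4 (positions 1-4)
  Group 3: 'c' x 7 (positions 5-11)
  Group 4: 'e' x 3 (positions 12-14)
  Group 5: 'b' x 2 (positions 15-16)
Total groups: 5

5


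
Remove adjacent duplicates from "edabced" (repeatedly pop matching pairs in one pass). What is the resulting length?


Input: edabced
Stack-based adjacent duplicate removal:
  Read 'e': push. Stack: e
  Read 'd': push. Stack: ed
  Read 'a': push. Stack: eda
  Read 'b': push. Stack: edab
  Read 'c': push. Stack: edabc
  Read 'e': push. Stack: edabce
  Read 'd': push. Stack: edabced
Final stack: "edabced" (length 7)

7


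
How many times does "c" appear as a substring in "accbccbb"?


Searching for "c" in "accbccbb"
Scanning each position:
  Position 0: "a" => no
  Position 1: "c" => MATCH
  Position 2: "c" => MATCH
  Position 3: "b" => no
  Position 4: "c" => MATCH
  Position 5: "c" => MATCH
  Position 6: "b" => no
  Position 7: "b" => no
Total occurrences: 4

4


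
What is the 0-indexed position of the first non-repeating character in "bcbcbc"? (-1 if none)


Input: bcbcbc
Character frequencies:
  'b': 3
  'c': 3
Scanning left to right for freq == 1:
  Position 0 ('b'): freq=3, skip
  Position 1 ('c'): freq=3, skip
  Position 2 ('b'): freq=3, skip
  Position 3 ('c'): freq=3, skip
  Position 4 ('b'): freq=3, skip
  Position 5 ('c'): freq=3, skip
  No unique character found => answer = -1

-1


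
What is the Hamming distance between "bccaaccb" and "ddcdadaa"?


Comparing "bccaaccb" and "ddcdadaa" position by position:
  Position 0: 'b' vs 'd' => differ
  Position 1: 'c' vs 'd' => differ
  Position 2: 'c' vs 'c' => same
  Position 3: 'a' vs 'd' => differ
  Position 4: 'a' vs 'a' => same
  Position 5: 'c' vs 'd' => differ
  Position 6: 'c' vs 'a' => differ
  Position 7: 'b' vs 'a' => differ
Total differences (Hamming distance): 6

6


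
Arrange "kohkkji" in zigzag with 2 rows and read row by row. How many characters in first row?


Zigzag "kohkkji" into 2 rows:
Placing characters:
  'k' => row 0
  'o' => row 1
  'h' => row 0
  'k' => row 1
  'k' => row 0
  'j' => row 1
  'i' => row 0
Rows:
  Row 0: "khki"
  Row 1: "okj"
First row length: 4

4


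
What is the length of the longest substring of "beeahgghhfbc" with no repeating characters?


Input: "beeahgghhfbc"
Sliding window (track last position of each char):
  Position 0 ('b'): window [0,0] length 1 -- new best
  Position 1 ('e'): window [0,1] length 2 -- new best
  Position 2 ('e'): repeat (last at 1), move window start to 2
  Position 2 ('e'): window [2,2] length 1
  Position 3 ('a'): window [2,3] length 2
  Position 4 ('h'): window [2,4] length 3 -- new best
  Position 5 ('g'): window [2,5] length 4 -- new best
  Position 6 ('g'): repeat (last at 5), move window start to 6
  Position 6 ('g'): window [6,6] length 1
  Position 7 ('h'): window [6,7] length 2
  Position 8 ('h'): repeat (last at 7), move window start to 8
  Position 8 ('h'): window [8,8] length 1
  Position 9 ('f'): window [8,9] length 2
  Position 10 ('b'): window [8,10] length 3
  Position 11 ('c'): window [8,11] length 4
Longest substring with no repeats: "eahg" with length 4

4


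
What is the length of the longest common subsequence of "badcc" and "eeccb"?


LCS of "badcc" and "eeccb"
DP table:
           e    e    c    c    b
      0    0    0    0    0    0
  b   0    0    0    0    0    1
  a   0    0    0    0    0    1
  d   0    0    0    0    0    1
  c   0    0    0    1    1    1
  c   0    0    0    1    2    2
LCS length = dp[5][5] = 2

2


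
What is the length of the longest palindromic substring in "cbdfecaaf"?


Input: "cbdfecaaf"
Checking substrings for palindromes:
  [6:8] "aa" (len 2) => palindrome
Longest palindromic substring: "aa" with length 2

2


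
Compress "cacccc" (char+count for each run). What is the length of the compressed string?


Input: cacccc
Runs:
  'c' x 1 => "c1"
  'a' x 1 => "a1"
  'c' x 4 => "c4"
Compressed: "c1a1c4"
Compressed length: 6

6


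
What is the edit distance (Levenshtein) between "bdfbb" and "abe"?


Computing edit distance: "bdfbb" -> "abe"
DP table:
           a    b    e
      0    1    2    3
  b   1    1    1    2
  d   2    2    2    2
  f   3    3    3    3
  b   4    4    3    4
  b   5    5    4    4
Edit distance = dp[5][3] = 4

4


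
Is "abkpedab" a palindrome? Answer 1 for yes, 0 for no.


Input: abkpedab
Reversed: badepkba
  Compare pos 0 ('a') with pos 7 ('b'): MISMATCH
  Compare pos 1 ('b') with pos 6 ('a'): MISMATCH
  Compare pos 2 ('k') with pos 5 ('d'): MISMATCH
  Compare pos 3 ('p') with pos 4 ('e'): MISMATCH
Result: not a palindrome

0


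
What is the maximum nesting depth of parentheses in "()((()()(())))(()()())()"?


Input: "()((()()(())))(()()())()"
Tracking depth:
  Position 0 '(': depth becomes 1
  Position 1 ')': depth becomes 0
  Position 2 '(': depth becomes 1
  Position 3 '(': depth becomes 2
  Position 4 '(': depth becomes 3
  Position 5 ')': depth becomes 2
  Position 6 '(': depth becomes 3
  Position 7 ')': depth becomes 2
  Position 8 '(': depth becomes 3
  Position 9 '(': depth becomes 4
  Position 10 ')': depth becomes 3
  Position 11 ')': depth becomes 2
  Position 12 ')': depth becomes 1
  Position 13 ')': depth becomes 0
  Position 14 '(': depth becomes 1
  Position 15 '(': depth becomes 2
  Position 16 ')': depth becomes 1
  Position 17 '(': depth becomes 2
  Position 18 ')': depth becomes 1
  Position 19 '(': depth becomes 2
  Position 20 ')': depth becomes 1
  Position 21 ')': depth becomes 0
  Position 22 '(': depth becomes 1
  Position 23 ')': depth becomes 0
Maximum depth reached: 4

4


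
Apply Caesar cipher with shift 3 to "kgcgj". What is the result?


Caesar cipher: shift "kgcgj" by 3
  'k' (pos 10) + 3 = pos 13 = 'n'
  'g' (pos 6) + 3 = pos 9 = 'j'
  'c' (pos 2) + 3 = pos 5 = 'f'
  'g' (pos 6) + 3 = pos 9 = 'j'
  'j' (pos 9) + 3 = pos 12 = 'm'
Result: njfjm

njfjm


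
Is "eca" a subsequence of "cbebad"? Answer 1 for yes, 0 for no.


Check if "eca" is a subsequence of "cbebad"
Greedy scan:
  Position 0 ('c'): no match needed
  Position 1 ('b'): no match needed
  Position 2 ('e'): matches sub[0] = 'e'
  Position 3 ('b'): no match needed
  Position 4 ('a'): no match needed
  Position 5 ('d'): no match needed
Only matched 1/3 characters => not a subsequence

0


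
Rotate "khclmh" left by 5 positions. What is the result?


Input: "khclmh", rotate left by 5
First 5 characters: "khclm"
Remaining characters: "h"
Concatenate remaining + first: "h" + "khclm" = "hkhclm"

hkhclm


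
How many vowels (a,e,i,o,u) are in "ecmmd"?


Input: ecmmd
Checking each character:
  'e' at position 0: vowel (running total: 1)
  'c' at position 1: consonant
  'm' at position 2: consonant
  'm' at position 3: consonant
  'd' at position 4: consonant
Total vowels: 1

1


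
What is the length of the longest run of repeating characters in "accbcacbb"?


Input: "accbcacbb"
Scanning for longest run:
  Position 1 ('c'): new char, reset run to 1
  Position 2 ('c'): continues run of 'c', length=2
  Position 3 ('b'): new char, reset run to 1
  Position 4 ('c'): new char, reset run to 1
  Position 5 ('a'): new char, reset run to 1
  Position 6 ('c'): new char, reset run to 1
  Position 7 ('b'): new char, reset run to 1
  Position 8 ('b'): continues run of 'b', length=2
Longest run: 'c' with length 2

2


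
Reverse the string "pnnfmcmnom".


Input: pnnfmcmnom
Reading characters right to left:
  Position 9: 'm'
  Position 8: 'o'
  Position 7: 'n'
  Position 6: 'm'
  Position 5: 'c'
  Position 4: 'm'
  Position 3: 'f'
  Position 2: 'n'
  Position 1: 'n'
  Position 0: 'p'
Reversed: monmcmfnnp

monmcmfnnp


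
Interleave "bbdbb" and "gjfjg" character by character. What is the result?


Interleaving "bbdbb" and "gjfjg":
  Position 0: 'b' from first, 'g' from second => "bg"
  Position 1: 'b' from first, 'j' from second => "bj"
  Position 2: 'd' from first, 'f' from second => "df"
  Position 3: 'b' from first, 'j' from second => "bj"
  Position 4: 'b' from first, 'g' from second => "bg"
Result: bgbjdfbjbg

bgbjdfbjbg


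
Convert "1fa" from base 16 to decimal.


Input: "1fa" in base 16
Positional expansion:
  Digit '1' (value 1) x 16^2 = 256
  Digit 'f' (value 15) x 16^1 = 240
  Digit 'a' (value 10) x 16^0 = 10
Sum = 506

506


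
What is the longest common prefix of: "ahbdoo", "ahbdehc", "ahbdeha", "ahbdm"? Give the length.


Words: ahbdoo, ahbdehc, ahbdeha, ahbdm
  Position 0: all 'a' => match
  Position 1: all 'h' => match
  Position 2: all 'b' => match
  Position 3: all 'd' => match
  Position 4: ('o', 'e', 'e', 'm') => mismatch, stop
LCP = "ahbd" (length 4)

4


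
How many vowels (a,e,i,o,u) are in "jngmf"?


Input: jngmf
Checking each character:
  'j' at position 0: consonant
  'n' at position 1: consonant
  'g' at position 2: consonant
  'm' at position 3: consonant
  'f' at position 4: consonant
Total vowels: 0

0


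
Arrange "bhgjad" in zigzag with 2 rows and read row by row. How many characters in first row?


Zigzag "bhgjad" into 2 rows:
Placing characters:
  'b' => row 0
  'h' => row 1
  'g' => row 0
  'j' => row 1
  'a' => row 0
  'd' => row 1
Rows:
  Row 0: "bga"
  Row 1: "hjd"
First row length: 3

3


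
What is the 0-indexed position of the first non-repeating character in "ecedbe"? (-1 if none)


Input: ecedbe
Character frequencies:
  'b': 1
  'c': 1
  'd': 1
  'e': 3
Scanning left to right for freq == 1:
  Position 0 ('e'): freq=3, skip
  Position 1 ('c'): unique! => answer = 1

1


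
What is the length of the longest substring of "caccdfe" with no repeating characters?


Input: "caccdfe"
Sliding window (track last position of each char):
  Position 0 ('c'): window [0,0] length 1 -- new best
  Position 1 ('a'): window [0,1] length 2 -- new best
  Position 2 ('c'): repeat (last at 0), move window start to 1
  Position 2 ('c'): window [1,2] length 2
  Position 3 ('c'): repeat (last at 2), move window start to 3
  Position 3 ('c'): window [3,3] length 1
  Position 4 ('d'): window [3,4] length 2
  Position 5 ('f'): window [3,5] length 3 -- new best
  Position 6 ('e'): window [3,6] length 4 -- new best
Longest substring with no repeats: "cdfe" with length 4

4


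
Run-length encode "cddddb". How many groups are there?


Input: cddddb
Scanning for consecutive runs:
  Group 1: 'c' x 1 (positions 0-0)
  Group 2: 'd' x 4 (positions 1-4)
  Group 3: 'b' x 1 (positions 5-5)
Total groups: 3

3


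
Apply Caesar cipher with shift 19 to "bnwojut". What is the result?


Caesar cipher: shift "bnwojut" by 19
  'b' (pos 1) + 19 = pos 20 = 'u'
  'n' (pos 13) + 19 = pos 6 = 'g'
  'w' (pos 22) + 19 = pos 15 = 'p'
  'o' (pos 14) + 19 = pos 7 = 'h'
  'j' (pos 9) + 19 = pos 2 = 'c'
  'u' (pos 20) + 19 = pos 13 = 'n'
  't' (pos 19) + 19 = pos 12 = 'm'
Result: ugphcnm

ugphcnm


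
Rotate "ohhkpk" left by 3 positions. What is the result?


Input: "ohhkpk", rotate left by 3
First 3 characters: "ohh"
Remaining characters: "kpk"
Concatenate remaining + first: "kpk" + "ohh" = "kpkohh"

kpkohh


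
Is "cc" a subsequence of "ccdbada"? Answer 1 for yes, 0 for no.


Check if "cc" is a subsequence of "ccdbada"
Greedy scan:
  Position 0 ('c'): matches sub[0] = 'c'
  Position 1 ('c'): matches sub[1] = 'c'
  Position 2 ('d'): no match needed
  Position 3 ('b'): no match needed
  Position 4 ('a'): no match needed
  Position 5 ('d'): no match needed
  Position 6 ('a'): no match needed
All 2 characters matched => is a subsequence

1


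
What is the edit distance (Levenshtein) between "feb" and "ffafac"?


Computing edit distance: "feb" -> "ffafac"
DP table:
           f    f    a    f    a    c
      0    1    2    3    4    5    6
  f   1    0    1    2    3    4    5
  e   2    1    1    2    3    4    5
  b   3    2    2    2    3    4    5
Edit distance = dp[3][6] = 5

5


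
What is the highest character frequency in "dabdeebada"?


Input: dabdeebada
Character counts:
  'a': 3
  'b': 2
  'd': 3
  'e': 2
Maximum frequency: 3

3


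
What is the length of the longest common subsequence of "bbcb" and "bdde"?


LCS of "bbcb" and "bdde"
DP table:
           b    d    d    e
      0    0    0    0    0
  b   0    1    1    1    1
  b   0    1    1    1    1
  c   0    1    1    1    1
  b   0    1    1    1    1
LCS length = dp[4][4] = 1

1


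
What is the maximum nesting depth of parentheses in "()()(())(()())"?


Input: "()()(())(()())"
Tracking depth:
  Position 0 '(': depth becomes 1
  Position 1 ')': depth becomes 0
  Position 2 '(': depth becomes 1
  Position 3 ')': depth becomes 0
  Position 4 '(': depth becomes 1
  Position 5 '(': depth becomes 2
  Position 6 ')': depth becomes 1
  Position 7 ')': depth becomes 0
  Position 8 '(': depth becomes 1
  Position 9 '(': depth becomes 2
  Position 10 ')': depth becomes 1
  Position 11 '(': depth becomes 2
  Position 12 ')': depth becomes 1
  Position 13 ')': depth becomes 0
Maximum depth reached: 2

2


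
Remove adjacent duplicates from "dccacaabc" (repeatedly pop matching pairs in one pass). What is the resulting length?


Input: dccacaabc
Stack-based adjacent duplicate removal:
  Read 'd': push. Stack: d
  Read 'c': push. Stack: dc
  Read 'c': matches stack top 'c' => pop. Stack: d
  Read 'a': push. Stack: da
  Read 'c': push. Stack: dac
  Read 'a': push. Stack: daca
  Read 'a': matches stack top 'a' => pop. Stack: dac
  Read 'b': push. Stack: dacb
  Read 'c': push. Stack: dacbc
Final stack: "dacbc" (length 5)

5


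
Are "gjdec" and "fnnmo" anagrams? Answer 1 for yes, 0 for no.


Strings: "gjdec", "fnnmo"
Sorted first:  cdegj
Sorted second: fmnno
Differ at position 0: 'c' vs 'f' => not anagrams

0


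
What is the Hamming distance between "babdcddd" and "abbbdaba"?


Comparing "babdcddd" and "abbbdaba" position by position:
  Position 0: 'b' vs 'a' => differ
  Position 1: 'a' vs 'b' => differ
  Position 2: 'b' vs 'b' => same
  Position 3: 'd' vs 'b' => differ
  Position 4: 'c' vs 'd' => differ
  Position 5: 'd' vs 'a' => differ
  Position 6: 'd' vs 'b' => differ
  Position 7: 'd' vs 'a' => differ
Total differences (Hamming distance): 7

7


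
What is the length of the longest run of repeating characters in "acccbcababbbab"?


Input: "acccbcababbbab"
Scanning for longest run:
  Position 1 ('c'): new char, reset run to 1
  Position 2 ('c'): continues run of 'c', length=2
  Position 3 ('c'): continues run of 'c', length=3
  Position 4 ('b'): new char, reset run to 1
  Position 5 ('c'): new char, reset run to 1
  Position 6 ('a'): new char, reset run to 1
  Position 7 ('b'): new char, reset run to 1
  Position 8 ('a'): new char, reset run to 1
  Position 9 ('b'): new char, reset run to 1
  Position 10 ('b'): continues run of 'b', length=2
  Position 11 ('b'): continues run of 'b', length=3
  Position 12 ('a'): new char, reset run to 1
  Position 13 ('b'): new char, reset run to 1
Longest run: 'c' with length 3

3


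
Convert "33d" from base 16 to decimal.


Input: "33d" in base 16
Positional expansion:
  Digit '3' (value 3) x 16^2 = 768
  Digit '3' (value 3) x 16^1 = 48
  Digit 'd' (value 13) x 16^0 = 13
Sum = 829

829


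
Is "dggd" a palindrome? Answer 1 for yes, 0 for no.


Input: dggd
Reversed: dggd
  Compare pos 0 ('d') with pos 3 ('d'): match
  Compare pos 1 ('g') with pos 2 ('g'): match
Result: palindrome

1


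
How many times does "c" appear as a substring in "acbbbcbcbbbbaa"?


Searching for "c" in "acbbbcbcbbbbaa"
Scanning each position:
  Position 0: "a" => no
  Position 1: "c" => MATCH
  Position 2: "b" => no
  Position 3: "b" => no
  Position 4: "b" => no
  Position 5: "c" => MATCH
  Position 6: "b" => no
  Position 7: "c" => MATCH
  Position 8: "b" => no
  Position 9: "b" => no
  Position 10: "b" => no
  Position 11: "b" => no
  Position 12: "a" => no
  Position 13: "a" => no
Total occurrences: 3

3


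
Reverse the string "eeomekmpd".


Input: eeomekmpd
Reading characters right to left:
  Position 8: 'd'
  Position 7: 'p'
  Position 6: 'm'
  Position 5: 'k'
  Position 4: 'e'
  Position 3: 'm'
  Position 2: 'o'
  Position 1: 'e'
  Position 0: 'e'
Reversed: dpmkemoee

dpmkemoee


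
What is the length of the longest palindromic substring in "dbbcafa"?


Input: "dbbcafa"
Checking substrings for palindromes:
  [4:7] "afa" (len 3) => palindrome
  [1:3] "bb" (len 2) => palindrome
Longest palindromic substring: "afa" with length 3

3


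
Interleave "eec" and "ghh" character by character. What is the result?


Interleaving "eec" and "ghh":
  Position 0: 'e' from first, 'g' from second => "eg"
  Position 1: 'e' from first, 'h' from second => "eh"
  Position 2: 'c' from first, 'h' from second => "ch"
Result: egehch

egehch


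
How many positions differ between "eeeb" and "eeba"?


Comparing "eeeb" and "eeba" position by position:
  Position 0: 'e' vs 'e' => same
  Position 1: 'e' vs 'e' => same
  Position 2: 'e' vs 'b' => DIFFER
  Position 3: 'b' vs 'a' => DIFFER
Positions that differ: 2

2


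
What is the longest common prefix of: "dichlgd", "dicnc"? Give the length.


Words: dichlgd, dicnc
  Position 0: all 'd' => match
  Position 1: all 'i' => match
  Position 2: all 'c' => match
  Position 3: ('h', 'n') => mismatch, stop
LCP = "dic" (length 3)

3


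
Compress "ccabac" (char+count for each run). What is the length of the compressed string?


Input: ccabac
Runs:
  'c' x 2 => "c2"
  'a' x 1 => "a1"
  'b' x 1 => "b1"
  'a' x 1 => "a1"
  'c' x 1 => "c1"
Compressed: "c2a1b1a1c1"
Compressed length: 10

10


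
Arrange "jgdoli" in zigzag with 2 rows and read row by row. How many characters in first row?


Zigzag "jgdoli" into 2 rows:
Placing characters:
  'j' => row 0
  'g' => row 1
  'd' => row 0
  'o' => row 1
  'l' => row 0
  'i' => row 1
Rows:
  Row 0: "jdl"
  Row 1: "goi"
First row length: 3

3


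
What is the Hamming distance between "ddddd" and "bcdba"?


Comparing "ddddd" and "bcdba" position by position:
  Position 0: 'd' vs 'b' => differ
  Position 1: 'd' vs 'c' => differ
  Position 2: 'd' vs 'd' => same
  Position 3: 'd' vs 'b' => differ
  Position 4: 'd' vs 'a' => differ
Total differences (Hamming distance): 4

4


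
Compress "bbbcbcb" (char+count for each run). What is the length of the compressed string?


Input: bbbcbcb
Runs:
  'b' x 3 => "b3"
  'c' x 1 => "c1"
  'b' x 1 => "b1"
  'c' x 1 => "c1"
  'b' x 1 => "b1"
Compressed: "b3c1b1c1b1"
Compressed length: 10

10


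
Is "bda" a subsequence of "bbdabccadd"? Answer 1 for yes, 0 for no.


Check if "bda" is a subsequence of "bbdabccadd"
Greedy scan:
  Position 0 ('b'): matches sub[0] = 'b'
  Position 1 ('b'): no match needed
  Position 2 ('d'): matches sub[1] = 'd'
  Position 3 ('a'): matches sub[2] = 'a'
  Position 4 ('b'): no match needed
  Position 5 ('c'): no match needed
  Position 6 ('c'): no match needed
  Position 7 ('a'): no match needed
  Position 8 ('d'): no match needed
  Position 9 ('d'): no match needed
All 3 characters matched => is a subsequence

1


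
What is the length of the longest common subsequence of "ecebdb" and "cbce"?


LCS of "ecebdb" and "cbce"
DP table:
           c    b    c    e
      0    0    0    0    0
  e   0    0    0    0    1
  c   0    1    1    1    1
  e   0    1    1    1    2
  b   0    1    2    2    2
  d   0    1    2    2    2
  b   0    1    2    2    2
LCS length = dp[6][4] = 2

2


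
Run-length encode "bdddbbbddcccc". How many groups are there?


Input: bdddbbbddcccc
Scanning for consecutive runs:
  Group 1: 'b' x 1 (positions 0-0)
  Group 2: 'd' x 3 (positions 1-3)
  Group 3: 'b' x 3 (positions 4-6)
  Group 4: 'd' x 2 (positions 7-8)
  Group 5: 'c' x 4 (positions 9-12)
Total groups: 5

5


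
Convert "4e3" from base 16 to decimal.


Input: "4e3" in base 16
Positional expansion:
  Digit '4' (value 4) x 16^2 = 1024
  Digit 'e' (value 14) x 16^1 = 224
  Digit '3' (value 3) x 16^0 = 3
Sum = 1251

1251


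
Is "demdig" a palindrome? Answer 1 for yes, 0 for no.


Input: demdig
Reversed: gidmed
  Compare pos 0 ('d') with pos 5 ('g'): MISMATCH
  Compare pos 1 ('e') with pos 4 ('i'): MISMATCH
  Compare pos 2 ('m') with pos 3 ('d'): MISMATCH
Result: not a palindrome

0


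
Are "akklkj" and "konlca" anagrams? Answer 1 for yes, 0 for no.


Strings: "akklkj", "konlca"
Sorted first:  ajkkkl
Sorted second: acklno
Differ at position 1: 'j' vs 'c' => not anagrams

0


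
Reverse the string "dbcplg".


Input: dbcplg
Reading characters right to left:
  Position 5: 'g'
  Position 4: 'l'
  Position 3: 'p'
  Position 2: 'c'
  Position 1: 'b'
  Position 0: 'd'
Reversed: glpcbd

glpcbd


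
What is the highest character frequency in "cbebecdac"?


Input: cbebecdac
Character counts:
  'a': 1
  'b': 2
  'c': 3
  'd': 1
  'e': 2
Maximum frequency: 3

3


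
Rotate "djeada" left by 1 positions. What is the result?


Input: "djeada", rotate left by 1
First 1 characters: "d"
Remaining characters: "jeada"
Concatenate remaining + first: "jeada" + "d" = "jeadad"

jeadad


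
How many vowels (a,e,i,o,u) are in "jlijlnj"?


Input: jlijlnj
Checking each character:
  'j' at position 0: consonant
  'l' at position 1: consonant
  'i' at position 2: vowel (running total: 1)
  'j' at position 3: consonant
  'l' at position 4: consonant
  'n' at position 5: consonant
  'j' at position 6: consonant
Total vowels: 1

1


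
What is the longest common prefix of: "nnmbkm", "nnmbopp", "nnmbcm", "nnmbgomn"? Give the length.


Words: nnmbkm, nnmbopp, nnmbcm, nnmbgomn
  Position 0: all 'n' => match
  Position 1: all 'n' => match
  Position 2: all 'm' => match
  Position 3: all 'b' => match
  Position 4: ('k', 'o', 'c', 'g') => mismatch, stop
LCP = "nnmb" (length 4)

4


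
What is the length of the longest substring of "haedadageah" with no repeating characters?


Input: "haedadageah"
Sliding window (track last position of each char):
  Position 0 ('h'): window [0,0] length 1 -- new best
  Position 1 ('a'): window [0,1] length 2 -- new best
  Position 2 ('e'): window [0,2] length 3 -- new best
  Position 3 ('d'): window [0,3] length 4 -- new best
  Position 4 ('a'): repeat (last at 1), move window start to 2
  Position 4 ('a'): window [2,4] length 3
  Position 5 ('d'): repeat (last at 3), move window start to 4
  Position 5 ('d'): window [4,5] length 2
  Position 6 ('a'): repeat (last at 4), move window start to 5
  Position 6 ('a'): window [5,6] length 2
  Position 7 ('g'): window [5,7] length 3
  Position 8 ('e'): window [5,8] length 4
  Position 9 ('a'): repeat (last at 6), move window start to 7
  Position 9 ('a'): window [7,9] length 3
  Position 10 ('h'): window [7,10] length 4
Longest substring with no repeats: "haed" with length 4

4


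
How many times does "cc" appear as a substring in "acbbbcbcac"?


Searching for "cc" in "acbbbcbcac"
Scanning each position:
  Position 0: "ac" => no
  Position 1: "cb" => no
  Position 2: "bb" => no
  Position 3: "bb" => no
  Position 4: "bc" => no
  Position 5: "cb" => no
  Position 6: "bc" => no
  Position 7: "ca" => no
  Position 8: "ac" => no
Total occurrences: 0

0


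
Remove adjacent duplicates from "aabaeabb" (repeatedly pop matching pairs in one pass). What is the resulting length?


Input: aabaeabb
Stack-based adjacent duplicate removal:
  Read 'a': push. Stack: a
  Read 'a': matches stack top 'a' => pop. Stack: (empty)
  Read 'b': push. Stack: b
  Read 'a': push. Stack: ba
  Read 'e': push. Stack: bae
  Read 'a': push. Stack: baea
  Read 'b': push. Stack: baeab
  Read 'b': matches stack top 'b' => pop. Stack: baea
Final stack: "baea" (length 4)

4


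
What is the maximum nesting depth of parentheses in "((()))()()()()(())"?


Input: "((()))()()()()(())"
Tracking depth:
  Position 0 '(': depth becomes 1
  Position 1 '(': depth becomes 2
  Position 2 '(': depth becomes 3
  Position 3 ')': depth becomes 2
  Position 4 ')': depth becomes 1
  Position 5 ')': depth becomes 0
  Position 6 '(': depth becomes 1
  Position 7 ')': depth becomes 0
  Position 8 '(': depth becomes 1
  Position 9 ')': depth becomes 0
  Position 10 '(': depth becomes 1
  Position 11 ')': depth becomes 0
  Position 12 '(': depth becomes 1
  Position 13 ')': depth becomes 0
  Position 14 '(': depth becomes 1
  Position 15 '(': depth becomes 2
  Position 16 ')': depth becomes 1
  Position 17 ')': depth becomes 0
Maximum depth reached: 3

3


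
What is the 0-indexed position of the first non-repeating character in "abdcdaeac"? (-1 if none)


Input: abdcdaeac
Character frequencies:
  'a': 3
  'b': 1
  'c': 2
  'd': 2
  'e': 1
Scanning left to right for freq == 1:
  Position 0 ('a'): freq=3, skip
  Position 1 ('b'): unique! => answer = 1

1


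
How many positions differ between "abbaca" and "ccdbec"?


Comparing "abbaca" and "ccdbec" position by position:
  Position 0: 'a' vs 'c' => DIFFER
  Position 1: 'b' vs 'c' => DIFFER
  Position 2: 'b' vs 'd' => DIFFER
  Position 3: 'a' vs 'b' => DIFFER
  Position 4: 'c' vs 'e' => DIFFER
  Position 5: 'a' vs 'c' => DIFFER
Positions that differ: 6

6


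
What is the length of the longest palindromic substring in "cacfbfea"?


Input: "cacfbfea"
Checking substrings for palindromes:
  [0:3] "cac" (len 3) => palindrome
  [3:6] "fbf" (len 3) => palindrome
Longest palindromic substring: "cac" with length 3

3


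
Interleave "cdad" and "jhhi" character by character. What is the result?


Interleaving "cdad" and "jhhi":
  Position 0: 'c' from first, 'j' from second => "cj"
  Position 1: 'd' from first, 'h' from second => "dh"
  Position 2: 'a' from first, 'h' from second => "ah"
  Position 3: 'd' from first, 'i' from second => "di"
Result: cjdhahdi

cjdhahdi


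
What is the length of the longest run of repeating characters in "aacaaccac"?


Input: "aacaaccac"
Scanning for longest run:
  Position 1 ('a'): continues run of 'a', length=2
  Position 2 ('c'): new char, reset run to 1
  Position 3 ('a'): new char, reset run to 1
  Position 4 ('a'): continues run of 'a', length=2
  Position 5 ('c'): new char, reset run to 1
  Position 6 ('c'): continues run of 'c', length=2
  Position 7 ('a'): new char, reset run to 1
  Position 8 ('c'): new char, reset run to 1
Longest run: 'a' with length 2

2


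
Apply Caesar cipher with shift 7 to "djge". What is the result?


Caesar cipher: shift "djge" by 7
  'd' (pos 3) + 7 = pos 10 = 'k'
  'j' (pos 9) + 7 = pos 16 = 'q'
  'g' (pos 6) + 7 = pos 13 = 'n'
  'e' (pos 4) + 7 = pos 11 = 'l'
Result: kqnl

kqnl


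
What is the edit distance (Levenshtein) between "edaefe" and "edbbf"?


Computing edit distance: "edaefe" -> "edbbf"
DP table:
           e    d    b    b    f
      0    1    2    3    4    5
  e   1    0    1    2    3    4
  d   2    1    0    1    2    3
  a   3    2    1    1    2    3
  e   4    3    2    2    2    3
  f   5    4    3    3    3    2
  e   6    5    4    4    4    3
Edit distance = dp[6][5] = 3

3


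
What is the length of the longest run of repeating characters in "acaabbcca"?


Input: "acaabbcca"
Scanning for longest run:
  Position 1 ('c'): new char, reset run to 1
  Position 2 ('a'): new char, reset run to 1
  Position 3 ('a'): continues run of 'a', length=2
  Position 4 ('b'): new char, reset run to 1
  Position 5 ('b'): continues run of 'b', length=2
  Position 6 ('c'): new char, reset run to 1
  Position 7 ('c'): continues run of 'c', length=2
  Position 8 ('a'): new char, reset run to 1
Longest run: 'a' with length 2

2


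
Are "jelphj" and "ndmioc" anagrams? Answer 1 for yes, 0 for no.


Strings: "jelphj", "ndmioc"
Sorted first:  ehjjlp
Sorted second: cdimno
Differ at position 0: 'e' vs 'c' => not anagrams

0


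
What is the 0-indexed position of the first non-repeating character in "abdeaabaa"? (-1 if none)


Input: abdeaabaa
Character frequencies:
  'a': 5
  'b': 2
  'd': 1
  'e': 1
Scanning left to right for freq == 1:
  Position 0 ('a'): freq=5, skip
  Position 1 ('b'): freq=2, skip
  Position 2 ('d'): unique! => answer = 2

2


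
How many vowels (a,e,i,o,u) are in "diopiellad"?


Input: diopiellad
Checking each character:
  'd' at position 0: consonant
  'i' at position 1: vowel (running total: 1)
  'o' at position 2: vowel (running total: 2)
  'p' at position 3: consonant
  'i' at position 4: vowel (running total: 3)
  'e' at position 5: vowel (running total: 4)
  'l' at position 6: consonant
  'l' at position 7: consonant
  'a' at position 8: vowel (running total: 5)
  'd' at position 9: consonant
Total vowels: 5

5


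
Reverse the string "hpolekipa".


Input: hpolekipa
Reading characters right to left:
  Position 8: 'a'
  Position 7: 'p'
  Position 6: 'i'
  Position 5: 'k'
  Position 4: 'e'
  Position 3: 'l'
  Position 2: 'o'
  Position 1: 'p'
  Position 0: 'h'
Reversed: apikeloph

apikeloph


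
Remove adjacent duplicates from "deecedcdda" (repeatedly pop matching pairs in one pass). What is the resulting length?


Input: deecedcdda
Stack-based adjacent duplicate removal:
  Read 'd': push. Stack: d
  Read 'e': push. Stack: de
  Read 'e': matches stack top 'e' => pop. Stack: d
  Read 'c': push. Stack: dc
  Read 'e': push. Stack: dce
  Read 'd': push. Stack: dced
  Read 'c': push. Stack: dcedc
  Read 'd': push. Stack: dcedcd
  Read 'd': matches stack top 'd' => pop. Stack: dcedc
  Read 'a': push. Stack: dcedca
Final stack: "dcedca" (length 6)

6


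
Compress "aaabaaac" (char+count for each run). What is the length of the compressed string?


Input: aaabaaac
Runs:
  'a' x 3 => "a3"
  'b' x 1 => "b1"
  'a' x 3 => "a3"
  'c' x 1 => "c1"
Compressed: "a3b1a3c1"
Compressed length: 8

8


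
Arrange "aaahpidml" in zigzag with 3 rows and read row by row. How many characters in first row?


Zigzag "aaahpidml" into 3 rows:
Placing characters:
  'a' => row 0
  'a' => row 1
  'a' => row 2
  'h' => row 1
  'p' => row 0
  'i' => row 1
  'd' => row 2
  'm' => row 1
  'l' => row 0
Rows:
  Row 0: "apl"
  Row 1: "ahim"
  Row 2: "ad"
First row length: 3

3


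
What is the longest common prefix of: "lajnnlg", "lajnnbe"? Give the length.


Words: lajnnlg, lajnnbe
  Position 0: all 'l' => match
  Position 1: all 'a' => match
  Position 2: all 'j' => match
  Position 3: all 'n' => match
  Position 4: all 'n' => match
  Position 5: ('l', 'b') => mismatch, stop
LCP = "lajnn" (length 5)

5


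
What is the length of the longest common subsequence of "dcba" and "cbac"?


LCS of "dcba" and "cbac"
DP table:
           c    b    a    c
      0    0    0    0    0
  d   0    0    0    0    0
  c   0    1    1    1    1
  b   0    1    2    2    2
  a   0    1    2    3    3
LCS length = dp[4][4] = 3

3


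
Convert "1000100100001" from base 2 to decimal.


Input: "1000100100001" in base 2
Positional expansion:
  Digit '1' (value 1) x 2^12 = 4096
  Digit '0' (value 0) x 2^11 = 0
  Digit '0' (value 0) x 2^10 = 0
  Digit '0' (value 0) x 2^9 = 0
  Digit '1' (value 1) x 2^8 = 256
  Digit '0' (value 0) x 2^7 = 0
  Digit '0' (value 0) x 2^6 = 0
  Digit '1' (value 1) x 2^5 = 32
  Digit '0' (value 0) x 2^4 = 0
  Digit '0' (value 0) x 2^3 = 0
  Digit '0' (value 0) x 2^2 = 0
  Digit '0' (value 0) x 2^1 = 0
  Digit '1' (value 1) x 2^0 = 1
Sum = 4385

4385


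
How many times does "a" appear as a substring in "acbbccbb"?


Searching for "a" in "acbbccbb"
Scanning each position:
  Position 0: "a" => MATCH
  Position 1: "c" => no
  Position 2: "b" => no
  Position 3: "b" => no
  Position 4: "c" => no
  Position 5: "c" => no
  Position 6: "b" => no
  Position 7: "b" => no
Total occurrences: 1

1


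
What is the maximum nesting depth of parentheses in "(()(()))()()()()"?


Input: "(()(()))()()()()"
Tracking depth:
  Position 0 '(': depth becomes 1
  Position 1 '(': depth becomes 2
  Position 2 ')': depth becomes 1
  Position 3 '(': depth becomes 2
  Position 4 '(': depth becomes 3
  Position 5 ')': depth becomes 2
  Position 6 ')': depth becomes 1
  Position 7 ')': depth becomes 0
  Position 8 '(': depth becomes 1
  Position 9 ')': depth becomes 0
  Position 10 '(': depth becomes 1
  Position 11 ')': depth becomes 0
  Position 12 '(': depth becomes 1
  Position 13 ')': depth becomes 0
  Position 14 '(': depth becomes 1
  Position 15 ')': depth becomes 0
Maximum depth reached: 3

3


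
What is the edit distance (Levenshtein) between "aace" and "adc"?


Computing edit distance: "aace" -> "adc"
DP table:
           a    d    c
      0    1    2    3
  a   1    0    1    2
  a   2    1    1    2
  c   3    2    2    1
  e   4    3    3    2
Edit distance = dp[4][3] = 2

2


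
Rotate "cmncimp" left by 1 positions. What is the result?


Input: "cmncimp", rotate left by 1
First 1 characters: "c"
Remaining characters: "mncimp"
Concatenate remaining + first: "mncimp" + "c" = "mncimpc"

mncimpc


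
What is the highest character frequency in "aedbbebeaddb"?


Input: aedbbebeaddb
Character counts:
  'a': 2
  'b': 4
  'd': 3
  'e': 3
Maximum frequency: 4

4


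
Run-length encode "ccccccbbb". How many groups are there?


Input: ccccccbbb
Scanning for consecutive runs:
  Group 1: 'c' x 6 (positions 0-5)
  Group 2: 'b' x 3 (positions 6-8)
Total groups: 2

2
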